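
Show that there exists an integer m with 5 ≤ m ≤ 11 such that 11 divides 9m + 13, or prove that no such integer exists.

The values of 9m + 13 for m = 5, 6, …, 11 are 58, 67, 76, 85, 94, 103, 112; reduced mod 11 these are 3, 1, 10, 8, 6, 4, 2.
Since 0 is absent from this list, 11 ∤ 9m + 13 for every m with 5 ≤ m ≤ 11.

No such integer m in that range exists.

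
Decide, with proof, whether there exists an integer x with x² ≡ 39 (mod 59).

59 is prime, so by Euler's criterion 39 is a square mod 59 iff 39^((59−1)/2) = 39^29 ≡ 1 (mod 59).
Repeated squaring mod 59: 39^2 = 1521 ≡ 46; 39^4 ≡ 46² = 2116 ≡ 51; 39^8 ≡ 51² = 2601 ≡ 5; 39^16 ≡ 5² = 25 ≡ 25.
Since 29 = 16 + 8 + 4 + 1, 39^29 ≡ 25 · 5 · 51 · 39; multiplying out mod 59: 25·5 = 125 ≡ 7, then 7·51 = 357 ≡ 3, then 3·39 = 117 ≡ 58. Thus 39^29 ≡ 58 ≡ −1 (mod 59).
The value −1 means 39 is a non-residue modulo 59, so x² ≡ 39 (mod 59) is impossible.

There is no such integer.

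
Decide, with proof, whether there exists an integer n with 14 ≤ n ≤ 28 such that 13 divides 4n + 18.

n = 15

At n = 14 the value 74 is not a multiple of 13. n = 15 works, since 4·15 + 18 = 78 = 6·13.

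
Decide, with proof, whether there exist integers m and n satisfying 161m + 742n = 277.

No, no such integers exist.

gcd(161, 742) = 7, so every integer of the form 161m + 742n is a multiple of 7.
However 277 leaves remainder 4 on division by 7.
Therefore 161m + 742n = 277 has no solution in integers.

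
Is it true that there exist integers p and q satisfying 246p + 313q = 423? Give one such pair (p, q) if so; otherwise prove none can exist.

246 and 313 are coprime, so 246p + 313q ranges over all of ℤ.
Run the Euclidean algorithm on 313 and 246: 313 = 1·246 + 67, 246 = 3·67 + 45, 67 = 1·45 + 22, 45 = 2·22 + 1, 22 = 22·1 + 0.
Working back up the chain: 1 = 45 − 2·22 = 45 − 2·(67 − 1·45) = −2·67 + 3·45 = −2·67 + 3·(246 − 3·67) = 3·246 − 11·67 = 3·246 − 11·(313 − 1·246) = −11·313 + 14·246. So 246·14 + 313·(-11) = 1.
Times 423: 246·5922 + 313·(-4653) = 423, so (5922, -4653) solves it.
Subtracting 18·313 from p and adding 18·246 to q gives the tidier solution (288, -225).
Check: 246·288 + 313·(-225) = 70848 − 70425 = 423. ✓

p = 288, q = -225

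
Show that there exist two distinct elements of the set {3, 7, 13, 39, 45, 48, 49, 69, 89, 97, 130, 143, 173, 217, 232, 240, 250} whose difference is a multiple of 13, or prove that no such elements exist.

The pair (3, 250) works.

Both 3 and 250 leave remainder 3 on division by 13; their difference 247 = 19·13 is a multiple of 13.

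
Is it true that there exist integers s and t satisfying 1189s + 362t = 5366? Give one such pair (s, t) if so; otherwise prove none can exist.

1189 and 362 are coprime, so 1189s + 362t ranges over all of ℤ.
Run the Euclidean algorithm on 1189 and 362: 1189 = 3·362 + 103, 362 = 3·103 + 53, 103 = 1·53 + 50, 53 = 1·50 + 3, 50 = 16·3 + 2, 3 = 1·2 + 1, 2 = 2·1 + 0.
Back-substituting, 1 = 3 − 1·2 = 3 − (50 − 16·3) = −50 + 17·3 = −50 + 17·(53 − 1·50) = 17·53 − 18·50 = 17·53 − 18·(103 − 1·53) = −18·103 + 35·53 = −18·103 + 35·(362 − 3·103) = 35·362 − 123·103 = 35·362 − 123·(1189 − 3·362) = −123·1189 + 404·362; that is, 1189·(-123) + 362·404 = 1.
Multiplying through by 5366: s = (-123)·5366 = -660018, t = 404·5366 = 2167864 is a solution.
Adding 1824·362 to s and subtracting 1824·1189 from t gives the tidier solution (270, -872).
Check: 1189·270 + 362·(-872) = 321030 − 315664 = 5366. ✓

s = 270, t = -872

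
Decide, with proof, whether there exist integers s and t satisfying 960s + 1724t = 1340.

s = 172, t = -95

gcd(960, 1724) = 4, and 4 divides 1340, so integer solutions exist.
Dividing through by 4 reduces the equation to 240s + 431t = 335.
Run the Euclidean algorithm on 431 and 240: 431 = 1·240 + 191, 240 = 1·191 + 49, 191 = 3·49 + 44, 49 = 1·44 + 5, 44 = 8·5 + 4, 5 = 1·4 + 1, 4 = 4·1 + 0.
Back-substituting, 1 = 5 − 1·4 = 5 − (44 − 8·5) = −44 + 9·5 = −44 + 9·(49 − 1·44) = 9·49 − 10·44 = 9·49 − 10·(191 − 3·49) = −10·191 + 39·49 = −10·191 + 39·(240 − 1·191) = 39·240 − 49·191 = 39·240 − 49·(431 − 1·240) = −49·431 + 88·240; that is, 240·88 + 431·(-49) = 1.
Scaling by 335 gives the particular solution (s, t) = (29480, -16415).
Subtracting 68·431 from s and adding 68·240 to t gives the tidier solution (172, -95).
Indeed 960·172 + 1724·(-95) = 165120 − 163780 = 1340.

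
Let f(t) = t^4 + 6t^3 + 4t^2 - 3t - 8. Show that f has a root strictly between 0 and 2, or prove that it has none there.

Such a root exists.

f(0) = -8 and f(2) = 66, which have opposite signs.
As a polynomial, f is continuous on every closed interval.
By the Intermediate Value Theorem f must vanish at some point of (0, 2).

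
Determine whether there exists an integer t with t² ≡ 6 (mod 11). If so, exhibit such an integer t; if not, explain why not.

Squares mod 11 repeat after t = 5 (as (−t)² = t²); for t = 0..5 they are 0, 1, 4, 9, 5, 3.
So the quadratic residues mod 11 are {0, 1, 3, 4, 5, 9}, and 6 is not among them.
Therefore t² ≡ 6 (mod 11) has no solution.

No such integer exists.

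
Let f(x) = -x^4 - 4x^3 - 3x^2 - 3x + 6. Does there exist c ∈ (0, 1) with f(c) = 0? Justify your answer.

f(0) = 6 and f(1) = -5, which have opposite signs.
Since f is a polynomial it is continuous on [0, 1].
By the Intermediate Value Theorem f must vanish at some point of (0, 1).

Such a root exists.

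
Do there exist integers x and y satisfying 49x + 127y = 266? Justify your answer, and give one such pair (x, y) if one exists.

x = 78, y = -28

49 and 127 are coprime, so 49x + 127y ranges over all of ℤ.
Dividing repeatedly: 127 = 2·49 + 29, 49 = 1·29 + 20, 29 = 1·20 + 9, 20 = 2·9 + 2, 9 = 4·2 + 1, 2 = 2·1 + 0.
Back-substituting, 1 = 9 − 4·2 = 9 − 4·(20 − 2·9) = −4·20 + 9·9 = −4·20 + 9·(29 − 1·20) = 9·29 − 13·20 = 9·29 − 13·(49 − 1·29) = −13·49 + 22·29 = −13·49 + 22·(127 − 2·49) = 22·127 − 57·49; that is, 49·(-57) + 127·22 = 1.
Multiplying through by 266: x = (-57)·266 = -15162, y = 22·266 = 5852 is a solution.
The general solution is x = -15162 + 127k, y = 5852 − 49k; taking k = 120 gives the smaller pair x = 78, y = -28.
Indeed 49·78 + 127·(-28) = 3822 − 3556 = 266.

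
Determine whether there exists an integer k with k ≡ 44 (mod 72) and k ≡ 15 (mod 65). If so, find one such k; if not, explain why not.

The moduli 72 and 65 are coprime, so by the Chinese Remainder Theorem a unique solution modulo 4680 exists.
Write k = 44 + 72t and require 44 + 72t ≡ 15 (mod 65), i.e. 72t ≡ 36 (mod 65).
72 ≡ 7 (mod 65), so this reads 7t ≡ 36 (mod 65). Invert 7 mod 65 by the Euclidean algorithm: 65 = 9·7 + 2, 7 = 3·2 + 1, 2 = 2·1 + 0; back-substituting, 1 = 7 − 3·2 = 7 − 3·(65 − 9·7) = −3·65 + 28·7. Hence 7·28 ≡ 1, so 7⁻¹ ≡ 28 (mod 65).
Therefore t ≡ 28·36 = 1008 ≡ 33 (mod 65).
With t = 33: k = 44 + 72·33 = 2420.
Verify: 2420 = 33·72 + 44 and 2420 = 37·65 + 15. ✓

k = 2420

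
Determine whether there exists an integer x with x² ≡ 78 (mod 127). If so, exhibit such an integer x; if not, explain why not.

There is no such integer.

Apply Euler's criterion with the prime 127: 78 is a quadratic residue iff 78^63 ≡ 1 (mod 127), and a non-residue iff it is ≡ −1.
Squaring successively (mod 127): 78^2 = 6084 ≡ 115; 78^4 ≡ 115² = 13225 ≡ 17; 78^8 ≡ 17² = 289 ≡ 35; 78^16 ≡ 35² = 1225 ≡ 82; 78^32 ≡ 82² = 6724 ≡ 120.
Since 63 = 32 + 16 + 8 + 4 + 2 + 1, 78^63 ≡ 120 · 82 · 35 · 17 · 115 · 78; multiplying out mod 127: 120·82 = 9840 ≡ 61, then 61·35 = 2135 ≡ 103, then 103·17 = 1751 ≡ 100, then 100·115 = 11500 ≡ 70, then 70·78 = 5460 ≡ 126. Thus 78^63 ≡ 126 ≡ −1 (mod 127).
The value −1 means 78 is a non-residue modulo 127, so x² ≡ 78 (mod 127) is impossible.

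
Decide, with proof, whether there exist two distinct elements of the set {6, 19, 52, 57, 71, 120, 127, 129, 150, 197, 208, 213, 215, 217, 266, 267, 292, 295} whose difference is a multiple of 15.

52 mod 15 = 7 and 127 mod 15 = 7, so 127 − 52 = 75 = 5·15.

Yes: 52 and 127.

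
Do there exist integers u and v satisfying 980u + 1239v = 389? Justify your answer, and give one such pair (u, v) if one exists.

Both 980 and 1239 are divisible by gcd(980, 1239) = 7, hence so is any combination 980u + 1239v.
But 389 = 7·55 + 4, so 7 ∤ 389.
So the equation is unsolvable over ℤ.

There are no such integers.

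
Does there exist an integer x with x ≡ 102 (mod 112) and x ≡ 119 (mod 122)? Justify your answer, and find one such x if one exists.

gcd(112, 122) = 2. If x ≡ 102 (mod 112) and x ≡ 119 (mod 122), then x ≡ 102 (mod 2) and x ≡ 119 (mod 2).
These are incompatible: 102 − 119 = -17 is not divisible by 2.
Hence the system has no solution.

There is no such integer.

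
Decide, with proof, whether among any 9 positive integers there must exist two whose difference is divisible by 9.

Try 9 consecutive integers, 9, 10, …, 17. Their remainders mod 9 are 0, 1, 2, 3, 4, 5, 6, 7, 8 — pairwise different, as any 9 ≤ 9 consecutive integers have distinct residues.
Any two of them differ by at most 8 < 9 and by at least 1, so no difference is a multiple of 9.

No, the set {9, 10, 11, 12, 13, 14, 15, 16, 17} is a counterexample.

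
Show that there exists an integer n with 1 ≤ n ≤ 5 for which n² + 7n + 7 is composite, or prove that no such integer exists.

n = 4

At n = 4: 4² + 7·4 + 7 = 51 = 3·17, which is composite.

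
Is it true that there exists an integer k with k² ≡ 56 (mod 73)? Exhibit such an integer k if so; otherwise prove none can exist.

No such integer exists.

73 is prime, so by Euler's criterion 56 is a square mod 73 iff 56^((73−1)/2) = 56^36 ≡ 1 (mod 73).
Squaring successively (mod 73): 56^2 = 3136 ≡ 70; 56^4 ≡ 70² = 4900 ≡ 9; 56^8 ≡ 9² = 81 ≡ 8; 56^16 ≡ 8² = 64 ≡ 64; 56^32 ≡ 64² = 4096 ≡ 8.
Since 36 = 32 + 4, 56^36 ≡ 8 · 9; multiplying out mod 73: 8·9 = 72 ≡ 72. Thus 56^36 ≡ 72 ≡ −1 (mod 73).
The value −1 means 56 is a non-residue modulo 73, so k² ≡ 56 (mod 73) is impossible.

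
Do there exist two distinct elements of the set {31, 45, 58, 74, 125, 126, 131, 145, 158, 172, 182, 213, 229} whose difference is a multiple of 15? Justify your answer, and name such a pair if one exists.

No such pair exists.

Reduce each element modulo 15: 31↦1, 45↦0, 58↦13, 74↦14, 125↦5, 126↦6, 131↦11, 145↦10, 158↦8, 172↦7, 182↦2, 213↦3, 229↦4.
No residue repeats among the 13 elements, so no pair has difference ≡ 0 (mod 15).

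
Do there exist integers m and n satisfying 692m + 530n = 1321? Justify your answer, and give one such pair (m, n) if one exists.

There are no such integers.

Any value of 692m + 530n is a multiple of gcd(692, 530) = 2.
But 1321 is not a multiple of 2 (it leaves remainder 1).
Hence no integers m, n satisfy the equation.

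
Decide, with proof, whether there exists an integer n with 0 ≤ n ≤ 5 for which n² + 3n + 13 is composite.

The values for n = 0, 1, …, 5 are 13, 17, 23, 31, 41, 53, and each of these is prime.
So no value in the range makes the expression composite.

No such integer n in that range exists.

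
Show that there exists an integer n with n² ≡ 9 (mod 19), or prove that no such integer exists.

Take n = 16. Then 16² = 256 = 13·19 + 9, so 16² ≡ 9 (mod 19).

n = 16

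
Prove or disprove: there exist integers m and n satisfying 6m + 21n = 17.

Any value of 6m + 21n is a multiple of gcd(6, 21) = 3.
But 17 is not a multiple of 3 (it leaves remainder 2).
Therefore 6m + 21n = 17 has no solution in integers.

No such integers exist.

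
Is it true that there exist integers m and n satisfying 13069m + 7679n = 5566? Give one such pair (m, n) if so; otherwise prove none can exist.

No such integers exist.

gcd(13069, 7679) = 7, so every integer of the form 13069m + 7679n is a multiple of 7.
But 5566 is not a multiple of 7 (it leaves remainder 1).
Therefore 13069m + 7679n = 5566 has no solution in integers.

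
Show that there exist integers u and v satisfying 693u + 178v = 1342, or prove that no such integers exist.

693 and 178 are coprime, so 693u + 178v ranges over all of ℤ.
Run the Euclidean algorithm on 693 and 178: 693 = 3·178 + 159, 178 = 1·159 + 19, 159 = 8·19 + 7, 19 = 2·7 + 5, 7 = 1·5 + 2, 5 = 2·2 + 1, 2 = 2·1 + 0.
Unwinding: 1 = 5 − 2·2 = 5 − 2·(7 − 1·5) = −2·7 + 3·5 = −2·7 + 3·(19 − 2·7) = 3·19 − 8·7 = 3·19 − 8·(159 − 8·19) = −8·159 + 67·19 = −8·159 + 67·(178 − 1·159) = 67·178 − 75·159 = 67·178 − 75·(693 − 3·178) = −75·693 + 292·178, i.e. 693·(-75) + 178·292 = 1.
Multiplying through by 1342: u = (-75)·1342 = -100650, v = 292·1342 = 391864 is a solution.
Adding 566·178 to u and subtracting 566·693 from v gives the tidier solution (98, -374).
Check: 693·98 + 178·(-374) = 67914 − 66572 = 1342. ✓

u = 98, v = -374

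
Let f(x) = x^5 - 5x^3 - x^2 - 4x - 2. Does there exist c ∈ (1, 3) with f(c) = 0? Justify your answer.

Yes, such a c exists.

f(1) = -11 and f(3) = 85, which have opposite signs.
f is continuous everywhere (it is a polynomial), in particular on [1, 3].
By the Intermediate Value Theorem, f takes the value 0 somewhere in the open interval.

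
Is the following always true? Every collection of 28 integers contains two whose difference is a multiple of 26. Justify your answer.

Yes.

Partition the integers by their residue mod 26; there are 26 classes.
With 28 integers and only 26 classes, the pigeonhole principle forces two of them, say a and b, into the same class.
Then a ≡ b (mod 26), i.e. 26 ∣ (a − b).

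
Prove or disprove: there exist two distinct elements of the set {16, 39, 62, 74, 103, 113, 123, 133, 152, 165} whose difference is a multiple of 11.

No, no such pair exists.

Two integers differ by a multiple of 11 exactly when they have the same residue mod 11. The residues are 16↦5, 39↦6, 62↦7, 74↦8, 103↦4, 113↦3, 123↦2, 133↦1, 152↦9, 165↦0.
These 10 residues are pairwise different, hence no difference of two elements is divisible by 11.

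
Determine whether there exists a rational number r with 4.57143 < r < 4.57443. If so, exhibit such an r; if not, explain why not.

Look for a denominator N such that an integer falls strictly between N·4.57143 and N·4.57443. N = 54 works: 54·4.57143 = 246.85722 < 247 < 247.01922 = 54·4.57443.
Dividing back, 4.57143 < 247/54 < 4.57443, and 247/54 is rational.

r = 247/54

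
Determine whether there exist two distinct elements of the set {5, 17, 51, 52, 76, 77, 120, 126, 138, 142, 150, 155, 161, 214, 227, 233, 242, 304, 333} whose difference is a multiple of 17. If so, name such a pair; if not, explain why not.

17 mod 17 = 0 and 51 mod 17 = 0, so 51 − 17 = 34 = 2·17.

17 and 51 are such a pair.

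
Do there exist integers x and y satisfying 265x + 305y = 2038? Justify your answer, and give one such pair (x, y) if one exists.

There are no such integers.

gcd(265, 305) = 5, so every integer of the form 265x + 305y is a multiple of 5.
However 2038 leaves remainder 3 on division by 5.
Therefore 265x + 305y = 2038 has no solution in integers.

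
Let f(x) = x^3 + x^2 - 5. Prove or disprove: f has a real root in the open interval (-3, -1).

No such root exists.

The endpoint values f(-3) = -23 and f(-1) = -5 are both negative. Claim: f(x) < 0 for every x in (-3, -1).
Substitute x = -1 − u, where 0 < u < 2 on the interval. Expanding, f(-1 − u) = -u^3 - 2u^2 - u - 5.
The nonzero coefficients here are all negative, so for u > 0 every term is negative (or zero), and the constant term -5 is strictly negative.
So f is strictly negative on (-3, -1); no root exists in the interval.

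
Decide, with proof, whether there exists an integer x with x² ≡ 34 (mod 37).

x = 21

Take x = 21. Then 21² = 441 = 11·37 + 34, so 21² ≡ 34 (mod 37).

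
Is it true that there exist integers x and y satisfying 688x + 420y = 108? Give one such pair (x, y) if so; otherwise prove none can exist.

Since gcd(688, 420) = 4 and 108 = 4·27, Bézout's identity guarantees a solution.
Dividing through by 4 reduces the equation to 172x + 105y = 27.
Dividing repeatedly: 172 = 1·105 + 67, 105 = 1·67 + 38, 67 = 1·38 + 29, 38 = 1·29 + 9, 29 = 3·9 + 2, 9 = 4·2 + 1, 2 = 2·1 + 0.
Unwinding: 1 = 9 − 4·2 = 9 − 4·(29 − 3·9) = −4·29 + 13·9 = −4·29 + 13·(38 − 1·29) = 13·38 − 17·29 = 13·38 − 17·(67 − 1·38) = −17·67 + 30·38 = −17·67 + 30·(105 − 1·67) = 30·105 − 47·67 = 30·105 − 47·(172 − 1·105) = −47·172 + 77·105, i.e. 172·(-47) + 105·77 = 1.
Multiplying through by 27: x = (-47)·27 = -1269, y = 77·27 = 2079 is a solution.
Shifting by a multiple of (105, −172) keeps it a solution: x = -1269 + 13·105 = 96, y = 2079 − 13·172 = -157.
Indeed 688·96 + 420·(-157) = 66048 − 65940 = 108.

x = 96, y = -157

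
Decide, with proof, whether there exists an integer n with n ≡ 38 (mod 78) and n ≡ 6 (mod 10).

Here gcd(78, 10) = 2, and both 38 and 6 leave remainder 0 mod 2, so the system is consistent.
The integers ≡ 38 (mod 78) are 38, 116, …; their remainders mod 10 are 8, 6, so n = 116 is the first that is ≡ 6 (mod 10).
Check: 116 mod 78 = 38, 116 mod 10 = 6. ✓

n = 116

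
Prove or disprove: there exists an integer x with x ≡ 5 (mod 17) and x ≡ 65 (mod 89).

x = 243

Since 17 and 89 share no common factor, CRT says the pair of congruences has a solution (unique mod 1513).
Write x = 5 + 17t and require 5 + 17t ≡ 65 (mod 89), i.e. 17t ≡ 60 (mod 89).
To invert 17 modulo 89: 89 = 5·17 + 4, 17 = 4·4 + 1, 4 = 4·1 + 0, and unwinding, 1 = 17 − 4·4 = 17 − 4·(89 − 5·17) = −4·89 + 21·17. Thus 17⁻¹ ≡ 21 (mod 89).
Therefore t ≡ 21·60 = 1260 ≡ 14 (mod 89).
Taking t = 14 gives x = 5 + 17·14 = 243.
Check: 243 mod 17 = 5, 243 mod 89 = 65. ✓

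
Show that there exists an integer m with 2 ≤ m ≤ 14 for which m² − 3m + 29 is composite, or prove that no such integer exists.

m = 7

At m = 7: 7² − 3·7 + 29 = 57 = 3·19, which is composite.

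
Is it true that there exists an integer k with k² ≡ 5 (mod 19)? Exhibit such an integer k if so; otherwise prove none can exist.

k = 9

k = 9 works: 9² = 81, and 81 − 5 = 76 = 4·19.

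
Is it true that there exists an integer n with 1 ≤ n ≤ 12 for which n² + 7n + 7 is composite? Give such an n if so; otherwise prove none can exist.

n = 6

At n = 6: 6² + 7·6 + 7 = 85 = 5·17, which is composite.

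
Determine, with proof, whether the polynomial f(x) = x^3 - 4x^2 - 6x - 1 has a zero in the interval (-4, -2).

f has no root in that interval.

The endpoint values f(-4) = -105 and f(-2) = -13 are both negative. Claim: f(x) < 0 for every x in (-4, -2).
Shift to the endpoint -2: with x = -2 − u (0 < u < 2), one computes f(-2 − u) = -u^3 - 10u^2 - 22u - 13.
The nonzero coefficients here are all negative, so for u > 0 every term is negative (or zero), and the constant term -13 is strictly negative.
Therefore f(x) < 0 throughout (-4, -2), and f has no zero there.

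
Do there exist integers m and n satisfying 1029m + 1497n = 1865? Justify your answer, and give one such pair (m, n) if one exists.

There are no such integers.

Both 1029 and 1497 are divisible by gcd(1029, 1497) = 3, hence so is any combination 1029m + 1497n.
But 1865 is not a multiple of 3 (it leaves remainder 2).
Therefore 1029m + 1497n = 1865 has no solution in integers.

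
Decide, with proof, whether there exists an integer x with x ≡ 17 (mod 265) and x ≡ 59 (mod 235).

No such integer exists.

gcd(265, 235) = 5. If x ≡ 17 (mod 265) and x ≡ 59 (mod 235), then x ≡ 17 (mod 5) and x ≡ 59 (mod 5).
But 17 mod 5 = 2 while 59 mod 5 = 4, a contradiction.
So no integer satisfies both congruences.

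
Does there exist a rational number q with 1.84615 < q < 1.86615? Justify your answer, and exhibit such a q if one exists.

q = 13/7

Multiplying by 7: 7·1.84615 = 12.92305 and 7·1.86615 = 13.06305, so the integer 13 lies strictly between them.
Dividing back, 1.84615 < 13/7 < 1.86615, and 13/7 is rational.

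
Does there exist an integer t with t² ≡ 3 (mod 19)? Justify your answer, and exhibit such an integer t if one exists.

No such integer exists.

Squares mod 19 repeat after t = 9 (as (−t)² = t²); for t = 0..9 they are 0, 1, 4, 9, 16, 6, 17, 11, 7, 5.
So the quadratic residues mod 19 are {0, 1, 4, 5, 6, 7, 9, 11, 16, 17}, and 3 is not among them.
Hence no integer t has t² ≡ 3 (mod 19).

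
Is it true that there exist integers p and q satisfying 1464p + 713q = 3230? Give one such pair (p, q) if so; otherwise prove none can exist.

1464 and 713 are coprime, so 1464p + 713q ranges over all of ℤ.
Dividing repeatedly: 1464 = 2·713 + 38, 713 = 18·38 + 29, 38 = 1·29 + 9, 29 = 3·9 + 2, 9 = 4·2 + 1, 2 = 2·1 + 0.
Back-substituting, 1 = 9 − 4·2 = 9 − 4·(29 − 3·9) = −4·29 + 13·9 = −4·29 + 13·(38 − 1·29) = 13·38 − 17·29 = 13·38 − 17·(713 − 18·38) = −17·713 + 319·38 = −17·713 + 319·(1464 − 2·713) = 319·1464 − 655·713; that is, 1464·319 + 713·(-655) = 1.
Times 3230: 1464·1030370 + 713·(-2115650) = 3230, so (1030370, -2115650) solves it.
The general solution is p = 1030370 + 713k, q = -2115650 − 1464k; taking k = -1445 gives the smaller pair p = 85, q = -170.
Indeed 1464·85 + 713·(-170) = 124440 − 121210 = 3230.

p = 85, q = -170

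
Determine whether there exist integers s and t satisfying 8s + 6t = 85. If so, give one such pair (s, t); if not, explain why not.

No such integers exist.

Both 8 and 6 are divisible by gcd(8, 6) = 2, hence so is any combination 8s + 6t.
However 85 leaves remainder 1 on division by 2.
So the equation is unsolvable over ℤ.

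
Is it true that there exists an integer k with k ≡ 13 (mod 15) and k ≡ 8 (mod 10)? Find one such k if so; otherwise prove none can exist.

k = 28

Here gcd(15, 10) = 5, and both 13 and 8 leave remainder 3 mod 5, so the system is consistent.
Step through k = 13, 13 + 15, 13 + 2·15, …: the values 13, 28 reduce mod 10 to 3, 8. The value 28 hits 8.
Indeed 28 ≡ 13 (mod 15) and 28 ≡ 8 (mod 10).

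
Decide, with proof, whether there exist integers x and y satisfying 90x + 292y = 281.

No such integers exist.

Any value of 90x + 292y is a multiple of gcd(90, 292) = 2.
But 281 = 2·140 + 1, so 2 ∤ 281.
Therefore 90x + 292y = 281 has no solution in integers.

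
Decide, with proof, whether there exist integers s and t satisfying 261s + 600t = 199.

There are no such integers.

Any value of 261s + 600t is a multiple of gcd(261, 600) = 3.
However 199 leaves remainder 1 on division by 3.
So the equation is unsolvable over ℤ.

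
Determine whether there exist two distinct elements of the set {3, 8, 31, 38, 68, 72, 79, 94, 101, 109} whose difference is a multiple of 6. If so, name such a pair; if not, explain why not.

8 and 38 are such a pair.

8 mod 6 = 2 and 38 mod 6 = 2, so 38 − 8 = 30 = 5·6.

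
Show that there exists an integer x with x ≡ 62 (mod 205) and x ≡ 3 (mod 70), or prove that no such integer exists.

There is no such integer.

gcd(205, 70) = 5. If x ≡ 62 (mod 205) and x ≡ 3 (mod 70), then x ≡ 62 (mod 5) and x ≡ 3 (mod 5).
These are incompatible: 62 − 3 = 59 is not divisible by 5.
Therefore no such x exists.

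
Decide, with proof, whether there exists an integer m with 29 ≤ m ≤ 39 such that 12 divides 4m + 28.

Try m = 29: 4·29 + 28 = 144 = 12·12, which is divisible by 12.

m = 29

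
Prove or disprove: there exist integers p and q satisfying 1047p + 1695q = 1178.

gcd(1047, 1695) = 3, so every integer of the form 1047p + 1695q is a multiple of 3.
But 1178 = 3·392 + 2, so 3 ∤ 1178.
Hence no integers p, q satisfy the equation.

No such integers exist.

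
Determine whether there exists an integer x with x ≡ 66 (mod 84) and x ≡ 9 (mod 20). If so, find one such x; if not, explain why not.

There is no such integer.

Reduce both congruences modulo 4, which divides 84 and 20: they say x ≡ 66 (mod 4) and x ≡ 9 (mod 4).
However 66 ≡ 2 and 9 ≡ 1 (mod 4), and 2 ≠ 1.
So no integer satisfies both congruences.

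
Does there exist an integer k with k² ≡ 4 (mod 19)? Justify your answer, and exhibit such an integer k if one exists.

k = 17 works: 17² = 289, and 289 − 4 = 285 = 15·19.

k = 17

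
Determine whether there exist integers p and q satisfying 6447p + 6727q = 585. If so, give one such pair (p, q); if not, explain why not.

No, no such integers exist.

gcd(6447, 6727) = 7, so every integer of the form 6447p + 6727q is a multiple of 7.
But 585 is not a multiple of 7 (it leaves remainder 4).
So the equation is unsolvable over ℤ.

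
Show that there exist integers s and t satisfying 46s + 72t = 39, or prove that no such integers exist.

Any value of 46s + 72t is a multiple of gcd(46, 72) = 2.
However 39 leaves remainder 1 on division by 2.
Hence no integers s, t satisfy the equation.

There are no such integers.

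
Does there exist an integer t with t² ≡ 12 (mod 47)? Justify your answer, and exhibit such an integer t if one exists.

t = 24

Take t = 24. Then 24² = 576 = 12·47 + 12, so 24² ≡ 12 (mod 47).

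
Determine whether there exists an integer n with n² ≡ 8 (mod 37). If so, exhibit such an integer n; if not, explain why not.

37 is prime, so by Euler's criterion 8 is a square mod 37 iff 8^((37−1)/2) = 8^18 ≡ 1 (mod 37).
Squaring successively (mod 37): 8^2 = 64 ≡ 27; 8^4 ≡ 27² = 729 ≡ 26; 8^8 ≡ 26² = 676 ≡ 10; 8^16 ≡ 10² = 100 ≡ 26.
Since 18 = 16 + 2, 8^18 ≡ 26 · 27; multiplying out mod 37: 26·27 = 702 ≡ 36. Thus 8^18 ≡ 36 ≡ −1 (mod 37).
The value −1 means 8 is a non-residue modulo 37, so n² ≡ 8 (mod 37) is impossible.

There is no such integer.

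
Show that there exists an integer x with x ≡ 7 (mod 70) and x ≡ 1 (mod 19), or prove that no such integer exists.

The moduli 70 and 19 are coprime, so by the Chinese Remainder Theorem a unique solution modulo 1330 exists.
Any solution of the first congruence is x = 7 + 70t; substituting into the second, 70t ≡ 1 − 7 ≡ 13 (mod 19).
70 ≡ 13 (mod 19), so this reads 13t ≡ 13 (mod 19). Note 13·3 = 39 ≡ 1 (mod 19) (as 39 − 1 = 2·19), so 13⁻¹ ≡ 3.
Multiplying by 3: t ≡ 3·13 = 39 ≡ 1 (mod 19).
Taking t = 1 gives x = 7 + 70·1 = 77.
Verify: 77 = 1·70 + 7 and 77 = 4·19 + 1. ✓

x = 77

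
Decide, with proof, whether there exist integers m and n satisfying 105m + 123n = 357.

m = 28, n = -21

Every value of 105m + 123n is a multiple of gcd(105, 123) = 3; since 3 ∣ 357, solutions exist.
Dividing through by 3 reduces the equation to 35m + 41n = 119.
Euclidean algorithm: 41 = 1·35 + 6, 35 = 5·6 + 5, 6 = 1·5 + 1, 5 = 5·1 + 0.
Working back up the chain: 1 = 6 − 1·5 = 6 − (35 − 5·6) = −35 + 6·6 = −35 + 6·(41 − 1·35) = 6·41 − 7·35. So 35·(-7) + 41·6 = 1.
Scaling by 119 gives the particular solution (m, n) = (-833, 714).
The general solution is m = -833 + 41k, n = 714 − 35k; taking k = 21 gives the smaller pair m = 28, n = -21.
Check: 105·28 + 123·(-21) = 2940 − 2583 = 357. ✓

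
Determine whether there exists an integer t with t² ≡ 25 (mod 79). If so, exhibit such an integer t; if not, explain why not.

Take t = 5. Then 5² = 25, and since 0 ≤ 25 < 79 this is already reduced: 5² ≡ 25 (mod 79).

t = 5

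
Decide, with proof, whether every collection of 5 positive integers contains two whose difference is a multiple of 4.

Yes, this is always true.

Each integer lies in one of the 4 residue classes modulo 4.
With 5 integers and only 4 classes, the pigeonhole principle forces two of them, say a and b, into the same class.
Then a ≡ b (mod 4), i.e. 4 ∣ (a − b).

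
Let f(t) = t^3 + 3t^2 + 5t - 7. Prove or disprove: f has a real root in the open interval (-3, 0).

No such root exists.

f(-3) = -22 and f(0) = -7, both negative.
f'(t) = 3t^2 + 6t + 5 has discriminant 6² − 4·3·5 = -24 < 0, so f' has no real roots and is positive for every real t.
Hence f is strictly increasing on ℝ, and in particular on [-3, 0]. A strictly monotone function with same-sign endpoint values stays negative on the whole interval, so f has no zero in (-3, 0).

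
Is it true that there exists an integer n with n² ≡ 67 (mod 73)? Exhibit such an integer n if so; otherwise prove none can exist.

Take n = 40. Then 40² = 1600 = 21·73 + 67, so 40² ≡ 67 (mod 73).

n = 40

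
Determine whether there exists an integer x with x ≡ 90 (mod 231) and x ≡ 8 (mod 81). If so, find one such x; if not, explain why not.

gcd(231, 81) = 3. If x ≡ 90 (mod 231) and x ≡ 8 (mod 81), then x ≡ 90 (mod 3) and x ≡ 8 (mod 3).
But 90 mod 3 = 0 while 8 mod 3 = 2, a contradiction.
So no integer satisfies both congruences.

No such integer exists.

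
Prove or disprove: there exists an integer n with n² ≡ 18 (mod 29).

No such integer exists.

Apply Euler's criterion with the prime 29: 18 is a quadratic residue iff 18^14 ≡ 1 (mod 29), and a non-residue iff it is ≡ −1.
Squaring successively (mod 29): 18^2 = 324 ≡ 5; 18^4 ≡ 5² = 25 ≡ 25; 18^8 ≡ 25² = 625 ≡ 16.
Since 14 = 8 + 4 + 2, 18^14 ≡ 16 · 25 · 5; multiplying out mod 29: 16·25 = 400 ≡ 23, then 23·5 = 115 ≡ 28. Thus 18^14 ≡ 28 ≡ −1 (mod 29).
The value −1 means 18 is a non-residue modulo 29, so n² ≡ 18 (mod 29) is impossible.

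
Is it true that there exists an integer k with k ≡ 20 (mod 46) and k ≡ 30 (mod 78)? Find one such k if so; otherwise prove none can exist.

k = 342

gcd(46, 78) = 2. A simultaneous solution exists iff 20 ≡ 30 (mod 2); here 20 mod 2 = 0 = 30 mod 2, so it does.
Step through k = 20, 20 + 46, 20 + 2·46, …: the values 20, 66, 112, 158, 204, 250, 296, 342 reduce mod 78 to 20, 66, 34, 2, 48, 16, 62, 30. The value 342 hits 30.
Verify: 342 = 7·46 + 20 and 342 = 4·78 + 30. ✓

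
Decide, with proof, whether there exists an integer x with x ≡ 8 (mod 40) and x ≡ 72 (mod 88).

x = 248

Here gcd(40, 88) = 8, and both 8 and 72 leave remainder 0 mod 8, so the system is consistent.
The integers ≡ 8 (mod 40) are 8, 48, 88, 128, 168, 208, 248, …; their remainders mod 88 are 8, 48, 0, 40, 80, 32, 72, so x = 248 is the first that is ≡ 72 (mod 88).
Verify: 248 = 6·40 + 8 and 248 = 2·88 + 72. ✓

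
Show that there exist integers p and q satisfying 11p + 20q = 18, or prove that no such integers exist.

11 and 20 are coprime, so 11p + 20q ranges over all of ℤ.
Euclidean algorithm: 20 = 1·11 + 9, 11 = 1·9 + 2, 9 = 4·2 + 1, 2 = 2·1 + 0.
Working back up the chain: 1 = 9 − 4·2 = 9 − 4·(11 − 1·9) = −4·11 + 5·9 = −4·11 + 5·(20 − 1·11) = 5·20 − 9·11. So 11·(-9) + 20·5 = 1.
Times 18: 11·(-162) + 20·90 = 18, so (-162, 90) solves it.
Adding 9·20 to p and subtracting 9·11 from q gives the tidier solution (18, -9).
Check: 11·18 + 20·(-9) = 198 − 180 = 18. ✓

p = 18, q = -9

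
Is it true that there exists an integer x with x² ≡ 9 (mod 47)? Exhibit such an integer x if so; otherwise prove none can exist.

Take x = 44. Then 44² = 1936 = 41·47 + 9, so 44² ≡ 9 (mod 47).

x = 44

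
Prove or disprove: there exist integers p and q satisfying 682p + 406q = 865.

Both 682 and 406 are divisible by gcd(682, 406) = 2, hence so is any combination 682p + 406q.
But 865 is not a multiple of 2 (it leaves remainder 1).
Hence no integers p, q satisfy the equation.

There are no such integers.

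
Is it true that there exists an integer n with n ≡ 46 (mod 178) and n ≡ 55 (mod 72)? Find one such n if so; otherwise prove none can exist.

There is no such integer.

Both moduli are multiples of 2 = gcd(178, 72), so any solution would satisfy n ≡ 46 and n ≡ 55 modulo 2 simultaneously.
But 46 mod 2 = 0 while 55 mod 2 = 1, a contradiction.
Therefore no such n exists.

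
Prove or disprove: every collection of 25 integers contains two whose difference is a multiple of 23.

Each integer lies in one of the 23 residue classes modulo 23.
Placing 25 integers into 23 classes, some class receives at least two — say a and b.
Equal remainders mean a − b ≡ 0 (mod 23), so 23 divides their difference.

Yes, this is always true.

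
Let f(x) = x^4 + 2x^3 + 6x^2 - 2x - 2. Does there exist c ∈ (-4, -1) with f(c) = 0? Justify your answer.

The endpoint values f(-4) = 230 and f(-1) = 5 are both positive. Claim: f(x) > 0 for every x in (-4, -1).
Substitute x = -1 − u, where 0 < u < 3 on the interval. Expanding, f(-1 − u) = u^4 + 2u^3 + 6u^2 + 12u + 5.
The nonzero coefficients here are all positive, so for u > 0 every term is positive (or zero), and the constant term 5 is strictly positive.
So f is strictly positive on (-4, -1); no root exists in the interval.

No such root exists.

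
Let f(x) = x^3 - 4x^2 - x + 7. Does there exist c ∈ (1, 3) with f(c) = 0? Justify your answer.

Such a root exists.

f(1) = 3 and f(3) = -5, which have opposite signs.
Since f is a polynomial it is continuous on [1, 3].
The Intermediate Value Theorem then guarantees some c ∈ (1, 3) with f(c) = 0.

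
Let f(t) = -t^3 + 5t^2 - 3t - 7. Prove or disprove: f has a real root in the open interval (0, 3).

Yes, f has a root in the interval.

f(0) = -7 and f(3) = 2, which have opposite signs.
As a polynomial, f is continuous on every closed interval.
By the Intermediate Value Theorem, f takes the value 0 somewhere in the open interval.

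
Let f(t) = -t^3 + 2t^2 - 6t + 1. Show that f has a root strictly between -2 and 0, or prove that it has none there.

No.

Evaluate at the endpoints: f(-2) = 29, f(0) = 1 — same sign (positive).
The derivative f'(t) = -3t^2 + 4t - 6 is a quadratic with discriminant 4² − 4·(-3)·(-6) = -56 < 0; it never vanishes, so it is always negative (sign of the leading coefficient).
Hence f is strictly decreasing on ℝ, and in particular on [-2, 0]. A strictly monotone function with same-sign endpoint values stays positive on the whole interval, so f has no zero in (-2, 0).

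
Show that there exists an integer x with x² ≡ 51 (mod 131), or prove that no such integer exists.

No such integer exists.

131 is prime, so by Euler's criterion 51 is a square mod 131 iff 51^((131−1)/2) = 51^65 ≡ 1 (mod 131).
Squaring successively (mod 131): 51^2 = 2601 ≡ 112; 51^4 ≡ 112² = 12544 ≡ 99; 51^8 ≡ 99² = 9801 ≡ 107; 51^16 ≡ 107² = 11449 ≡ 52; 51^32 ≡ 52² = 2704 ≡ 84; 51^64 ≡ 84² = 7056 ≡ 113.
Since 65 = 64 + 1, 51^65 ≡ 113 · 51; multiplying out mod 131: 113·51 = 5763 ≡ 130. Thus 51^65 ≡ 130 ≡ −1 (mod 131).
The value −1 means 51 is a non-residue modulo 131, so x² ≡ 51 (mod 131) is impossible.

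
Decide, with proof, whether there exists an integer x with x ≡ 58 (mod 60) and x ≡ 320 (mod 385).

No such integer exists.

Reduce both congruences modulo 5, which divides 60 and 385: they say x ≡ 58 (mod 5) and x ≡ 320 (mod 5).
But 58 mod 5 = 3 while 320 mod 5 = 0, a contradiction.
Hence the system has no solution.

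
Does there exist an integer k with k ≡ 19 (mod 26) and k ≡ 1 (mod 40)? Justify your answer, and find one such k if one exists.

gcd(26, 40) = 2. A simultaneous solution exists iff 19 ≡ 1 (mod 2); here 19 mod 2 = 1 = 1 mod 2, so it does.
The integers ≡ 19 (mod 26) are 19, 45, 71, 97, 123, 149, 175, 201, …; their remainders mod 40 are 19, 5, 31, 17, 3, 29, 15, 1, so k = 201 is the first that is ≡ 1 (mod 40).
Verify: 201 = 7·26 + 19 and 201 = 5·40 + 1. ✓

k = 201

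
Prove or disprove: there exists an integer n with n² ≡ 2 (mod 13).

There is no such integer.

Since (13 − n)² ≡ n² (mod 13), it suffices to square n = 0, 1, …, 6: the residues are 0, 1, 4, 9, 3, 12, 10.
So the quadratic residues mod 13 are {0, 1, 3, 4, 9, 10, 12}, and 2 is not among them.
Therefore n² ≡ 2 (mod 13) has no solution.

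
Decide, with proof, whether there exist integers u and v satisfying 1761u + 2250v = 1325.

No such integers exist.

Both 1761 and 2250 are divisible by gcd(1761, 2250) = 3, hence so is any combination 1761u + 2250v.
But 1325 is not a multiple of 3 (it leaves remainder 2).
Therefore 1761u + 2250v = 1325 has no solution in integers.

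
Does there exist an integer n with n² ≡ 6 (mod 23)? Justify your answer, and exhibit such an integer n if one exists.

n = 12 works: 12² = 144, and 144 − 6 = 138 = 6·23.

n = 12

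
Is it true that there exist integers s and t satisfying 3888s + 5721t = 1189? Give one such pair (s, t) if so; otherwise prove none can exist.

There are no such integers.

gcd(3888, 5721) = 3, so every integer of the form 3888s + 5721t is a multiple of 3.
But 1189 = 3·396 + 1, so 3 ∤ 1189.
Hence no integers s, t satisfy the equation.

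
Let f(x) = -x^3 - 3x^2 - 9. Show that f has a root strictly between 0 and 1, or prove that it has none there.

f has no root in that interval.

f(0) = -9 and f(1) = -13, both negative, so a sign-change argument is unavailable; we show f keeps this sign on the whole interval.
Every nonzero coefficient of f(x) = -x^3 - 3x^2 - 9 is negative; for x > 0 each term then has that sign, and the constant term -9 is strictly negative.
So f is strictly negative on (0, 1); no root exists in the interval.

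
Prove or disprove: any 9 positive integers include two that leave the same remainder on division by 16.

Take the 9 consecutive integers 46, 47, …, 54: their residues mod 16 are all distinct because 9 ≤ 16.
So no two of them leave the same remainder on division by 16; the claim fails for this set.

No, the set {46, 47, 48, 49, 50, 51, 52, 53, 54} is a counterexample.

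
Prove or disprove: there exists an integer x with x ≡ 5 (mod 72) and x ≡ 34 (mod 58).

No such integer exists.

gcd(72, 58) = 2. If x ≡ 5 (mod 72) and x ≡ 34 (mod 58), then x ≡ 5 (mod 2) and x ≡ 34 (mod 2).
These are incompatible: 5 − 34 = -29 is not divisible by 2.
Therefore no such x exists.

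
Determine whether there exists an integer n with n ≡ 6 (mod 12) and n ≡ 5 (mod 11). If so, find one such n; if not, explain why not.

The moduli 12 and 11 are coprime, so by the Chinese Remainder Theorem a unique solution modulo 132 exists.
Write n = 6 + 12t and require 6 + 12t ≡ 5 (mod 11), i.e. 12t ≡ 10 (mod 11).
12 ≡ 1 (mod 11), so this reads 1t ≡ 10 (mod 11). So t ≡ 10 (mod 11).
With t = 10: n = 6 + 12·10 = 126.
Check: 126 mod 12 = 6, 126 mod 11 = 5. ✓

n = 126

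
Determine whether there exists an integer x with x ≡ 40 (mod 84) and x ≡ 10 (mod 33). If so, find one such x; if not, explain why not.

The moduli are not coprime: gcd(84, 33) = 3. Compatibility requires 3 ∣ (10 − 40) = -30, which holds, so solutions exist.
The integers ≡ 40 (mod 84) are 40, 124, 208, …; their remainders mod 33 are 7, 25, 10, so x = 208 is the first that is ≡ 10 (mod 33).
Verify: 208 = 2·84 + 40 and 208 = 6·33 + 10. ✓

x = 208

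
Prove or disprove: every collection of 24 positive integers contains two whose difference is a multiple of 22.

Yes.

Partition the integers by their residue mod 22; there are 22 classes.
Placing 24 integers into 22 classes, some class receives at least two — say a and b.
Then a ≡ b (mod 22), i.e. 22 ∣ (a − b).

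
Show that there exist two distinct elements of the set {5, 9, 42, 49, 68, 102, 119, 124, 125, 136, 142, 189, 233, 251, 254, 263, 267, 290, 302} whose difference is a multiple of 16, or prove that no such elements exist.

Both 9 and 233 leave remainder 9 on division by 16; their difference 224 = 14·16 is a multiple of 16.

The pair (9, 233) works.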